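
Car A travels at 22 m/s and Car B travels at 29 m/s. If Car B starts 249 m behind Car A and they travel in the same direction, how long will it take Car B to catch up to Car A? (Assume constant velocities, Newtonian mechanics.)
Relative speed: v_rel = 29 - 22 = 7 m/s
Time to catch: t = d₀/v_rel = 249/7 = 35.57 s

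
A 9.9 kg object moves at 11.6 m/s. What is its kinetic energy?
KE = ½mv² = ½×9.9×11.6² = 666.072 J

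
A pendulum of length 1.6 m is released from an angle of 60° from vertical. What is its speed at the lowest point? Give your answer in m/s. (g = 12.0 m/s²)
h = L(1 − cosθ) = 1.6×(1 − cos60°) = 0.8 m
v = √(2gh) = √(2×12.0×0.8) = 4.382 m/s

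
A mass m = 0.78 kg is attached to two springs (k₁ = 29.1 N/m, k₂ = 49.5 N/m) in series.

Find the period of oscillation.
k_eq = k₁k₂/(k₁+k₂) = 18.33 N/m
T = 2π√(m/k_eq) = 2π√(0.78/18.33) = 1.296 s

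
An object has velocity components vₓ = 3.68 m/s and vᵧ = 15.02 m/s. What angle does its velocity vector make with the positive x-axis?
θ = arctan(vᵧ/vₓ) = arctan(15.02/3.68) = 76.23°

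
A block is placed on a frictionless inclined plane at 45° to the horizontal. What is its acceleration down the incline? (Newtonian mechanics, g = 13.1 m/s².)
a = g sin(θ) = 13.1 × sin(45°) = 13.1 × 0.7071 = 9.26 m/s²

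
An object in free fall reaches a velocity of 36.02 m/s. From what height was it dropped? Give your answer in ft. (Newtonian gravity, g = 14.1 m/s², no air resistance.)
h = v²/(2g) (with unit conversion) = 150.9 ft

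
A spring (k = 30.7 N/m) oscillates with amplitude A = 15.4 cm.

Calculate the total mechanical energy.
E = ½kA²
E = ½kA² = ½×30.7×(0.154)² = 0.364 J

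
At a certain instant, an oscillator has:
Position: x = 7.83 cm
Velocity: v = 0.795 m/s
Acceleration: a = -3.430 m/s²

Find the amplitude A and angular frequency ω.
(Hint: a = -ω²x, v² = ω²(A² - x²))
a = −ω²x → ω = √(|a|/x) = √(3.43/0.0783) = 6.619 rad/s
v² = ω²(A² − x²) → A = √(x² + v²/ω²) = √(0.0783² + 0.795²/6.619²) = 0.1434 m = 14.34 cm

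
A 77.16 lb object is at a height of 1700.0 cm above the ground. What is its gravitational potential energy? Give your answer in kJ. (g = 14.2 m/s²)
PE = mgh = 35 kg × 14.2 m/s² × 17 m = 8449 J = 8.449 kJ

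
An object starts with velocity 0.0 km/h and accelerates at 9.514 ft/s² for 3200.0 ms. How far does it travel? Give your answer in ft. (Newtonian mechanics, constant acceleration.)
d = v₀t + ½at² (with unit conversion) = 48.71 ft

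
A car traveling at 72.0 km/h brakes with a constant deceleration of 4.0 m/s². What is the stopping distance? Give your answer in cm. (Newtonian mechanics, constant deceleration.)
d = v₀² / (2a) (with unit conversion) = 5000.0 cm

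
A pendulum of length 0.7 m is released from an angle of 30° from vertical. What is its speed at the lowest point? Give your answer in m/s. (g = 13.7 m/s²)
h = L(1 − cosθ) = 0.7×(1 − cos30°) = 0.09378 m
v = √(2gh) = √(2×13.7×0.09378) = 1.603 m/s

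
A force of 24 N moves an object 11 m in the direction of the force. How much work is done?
W = Fd = 24×11 = 264.0 J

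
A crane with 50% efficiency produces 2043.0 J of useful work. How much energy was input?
W_in = W_out/η = 2043.0/0.5 = 4086.0 J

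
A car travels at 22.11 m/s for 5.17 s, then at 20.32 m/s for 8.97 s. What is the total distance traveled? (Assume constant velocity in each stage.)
d₁ = v₁t₁ = 22.11 × 5.17 = 114.309 m
d₂ = v₂t₂ = 20.32 × 8.97 = 182.27 m
d_total = 114.309 + 182.27 = 296.58 m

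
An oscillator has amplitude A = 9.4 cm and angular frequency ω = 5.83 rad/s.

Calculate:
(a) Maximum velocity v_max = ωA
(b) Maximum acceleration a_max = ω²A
v_max = ωA = 5.83×0.094 = 0.548 m/s
a_max = ω²A = 5.83²×0.094 = 3.195 m/s²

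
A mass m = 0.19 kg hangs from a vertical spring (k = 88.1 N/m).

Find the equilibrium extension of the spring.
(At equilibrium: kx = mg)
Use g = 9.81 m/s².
x_eq = mg/k = 0.19×9.81/88.1 = 0.02116 m = 2.116 cm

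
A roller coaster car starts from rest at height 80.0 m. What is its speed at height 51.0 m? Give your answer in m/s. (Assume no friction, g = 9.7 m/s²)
mgh₁ = ½mv₂² + mgh₂ → v₂ = √(2g(h₁−h₂)) = √(2×9.7×(80−51)) = 23.72 m/s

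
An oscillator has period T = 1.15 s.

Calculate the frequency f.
f = 1/T = 1/1.15 = 0.8696 Hz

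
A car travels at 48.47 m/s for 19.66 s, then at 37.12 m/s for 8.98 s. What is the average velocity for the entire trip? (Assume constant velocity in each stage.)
d₁ = v₁t₁ = 48.47 × 19.66 = 952.92 m
d₂ = v₂t₂ = 37.12 × 8.98 = 333.338 m
d_total = 1286.26 m, t_total = 28.64 s
v_avg = d_total/t_total = 1286.26/28.64 = 44.91 m/s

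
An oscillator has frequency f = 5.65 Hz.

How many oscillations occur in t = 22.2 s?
n = f×t = 5.65×22.2 = 125.4 oscillations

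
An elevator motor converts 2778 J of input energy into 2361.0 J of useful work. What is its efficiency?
η = W_out/W_in = 2361.0/2778 = 0.8499 = 84.99%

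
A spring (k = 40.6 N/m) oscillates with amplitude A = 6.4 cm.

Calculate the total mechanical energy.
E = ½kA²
E = ½kA² = ½×40.6×(0.064)² = 0.08315 J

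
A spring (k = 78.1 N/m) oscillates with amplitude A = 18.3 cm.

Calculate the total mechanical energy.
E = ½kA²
E = ½kA² = ½×78.1×(0.183)² = 1.308 J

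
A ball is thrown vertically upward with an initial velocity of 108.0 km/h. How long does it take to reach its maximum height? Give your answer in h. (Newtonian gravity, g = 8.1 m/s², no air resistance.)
t_up = v₀/g (with unit conversion) = 0.001029 h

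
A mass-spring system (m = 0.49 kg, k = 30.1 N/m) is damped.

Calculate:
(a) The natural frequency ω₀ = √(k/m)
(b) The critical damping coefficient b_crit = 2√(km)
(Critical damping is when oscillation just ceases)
ω₀ = √(k/m) = √(30.1/0.49) = 7.838 rad/s
b_crit = 2√(km) = 2√(30.1×0.49) = 7.681 kg/s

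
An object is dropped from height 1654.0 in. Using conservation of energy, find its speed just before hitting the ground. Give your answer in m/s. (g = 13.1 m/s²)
mgh = ½mv² → v = √(2gh) = √(2×13.1×42.01) = 33.18 m/s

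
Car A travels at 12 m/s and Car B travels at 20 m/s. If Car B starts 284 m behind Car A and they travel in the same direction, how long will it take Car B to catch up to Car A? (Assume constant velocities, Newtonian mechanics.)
Relative speed: v_rel = 20 - 12 = 8 m/s
Time to catch: t = d₀/v_rel = 284/8 = 35.5 s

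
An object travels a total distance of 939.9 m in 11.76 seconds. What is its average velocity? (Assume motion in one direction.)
v_avg = Δd / Δt = 939.9 / 11.76 = 79.92 m/s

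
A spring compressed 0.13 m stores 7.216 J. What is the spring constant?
PE = ½kx² → k = 2PE/x² = 2×7.216/0.13² = 854.0 N/m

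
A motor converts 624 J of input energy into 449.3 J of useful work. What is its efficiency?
η = W_out/W_in = 449.3/624 = 0.72 = 72.0%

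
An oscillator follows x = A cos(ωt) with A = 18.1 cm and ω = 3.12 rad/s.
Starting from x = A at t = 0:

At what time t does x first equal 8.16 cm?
cos(ωt) = x/A = 8.16/18.1 = 0.4508
ωt = arccos(0.4508) = 1.103 rad
t = 1.103/3.12 = 0.3536 s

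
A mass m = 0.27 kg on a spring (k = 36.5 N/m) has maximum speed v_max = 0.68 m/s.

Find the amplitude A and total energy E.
½mv²_max = ½kA² → A = v_max√(m/k) = 0.68×√(0.27/36.5) = 0.05848 m = 5.848 cm
E = ½mv²_max = ½×0.27×0.68² = 0.06242 J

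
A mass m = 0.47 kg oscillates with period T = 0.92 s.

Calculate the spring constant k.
T = 2π√(m/k) → k = m(2π/T)² = 0.47×(2π/0.92)² = 21.92 N/m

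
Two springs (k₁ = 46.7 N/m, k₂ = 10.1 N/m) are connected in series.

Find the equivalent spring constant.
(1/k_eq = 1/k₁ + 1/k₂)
1/k_eq = 1/46.7 + 1/10.1 = 0.12042; k_eq = 8.304 N/m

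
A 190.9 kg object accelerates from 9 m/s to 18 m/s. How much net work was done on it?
W_net = ΔKE = ½m(v₂² − v₁²) = ½×190.9×(18² − 9²) = 23194.35 J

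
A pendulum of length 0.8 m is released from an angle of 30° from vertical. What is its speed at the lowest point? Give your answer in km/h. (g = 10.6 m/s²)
h = L(1 − cosθ) = 0.8×(1 − cos30°) = 0.1072 m
v = √(2gh) = √(2×10.6×0.1072) = 1.507 m/s = 5.427 km/h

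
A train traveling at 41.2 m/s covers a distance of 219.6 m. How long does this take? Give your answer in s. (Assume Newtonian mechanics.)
t = d/v = 5.33 s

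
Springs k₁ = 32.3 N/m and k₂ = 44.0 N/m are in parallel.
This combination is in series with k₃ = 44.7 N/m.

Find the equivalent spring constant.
k₁₂ = k₁ + k₂ = 76.3 N/m (parallel)
1/k_eq = 1/k₁₂ + 1/k₃ → k_eq = 28.19 N/m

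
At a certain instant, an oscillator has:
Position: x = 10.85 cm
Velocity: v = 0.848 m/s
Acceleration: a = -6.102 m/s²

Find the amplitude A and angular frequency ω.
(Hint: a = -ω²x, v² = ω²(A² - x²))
a = −ω²x → ω = √(|a|/x) = √(6.102/0.1085) = 7.499 rad/s
v² = ω²(A² − x²) → A = √(x² + v²/ω²) = √(0.1085² + 0.848²/7.499²) = 0.1567 m = 15.67 cm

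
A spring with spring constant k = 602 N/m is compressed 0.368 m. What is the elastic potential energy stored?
PE = ½kx² = ½×602×0.368² = 40.76 J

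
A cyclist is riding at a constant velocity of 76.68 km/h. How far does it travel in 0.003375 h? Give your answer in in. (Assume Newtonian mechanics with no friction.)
d = vt (with unit conversion) = 10190.0 in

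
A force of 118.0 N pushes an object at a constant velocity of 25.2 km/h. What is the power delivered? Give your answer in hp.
P = Fv = 118 N × 7 m/s = 826 W = 1.108 hp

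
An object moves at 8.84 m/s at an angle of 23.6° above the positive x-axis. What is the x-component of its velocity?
vₓ = v cos(θ) = 8.84 × cos(23.6°) = 8.1 m/s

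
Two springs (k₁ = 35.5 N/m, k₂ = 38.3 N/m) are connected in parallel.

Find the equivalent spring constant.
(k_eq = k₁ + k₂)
k_eq = k₁ + k₂ = 35.5 + 38.3 = 73.8 N/m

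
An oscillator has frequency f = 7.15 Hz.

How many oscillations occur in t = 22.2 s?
n = f×t = 7.15×22.2 = 158.7 oscillations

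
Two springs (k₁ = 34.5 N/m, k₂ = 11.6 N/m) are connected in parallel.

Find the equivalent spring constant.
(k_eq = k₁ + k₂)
k_eq = k₁ + k₂ = 34.5 + 11.6 = 46.1 N/m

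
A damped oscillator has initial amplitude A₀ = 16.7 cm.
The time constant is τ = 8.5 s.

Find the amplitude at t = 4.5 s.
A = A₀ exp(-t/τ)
A = A₀ exp(−t/τ) = 16.7×exp(−4.5/8.5) = 9.835 cm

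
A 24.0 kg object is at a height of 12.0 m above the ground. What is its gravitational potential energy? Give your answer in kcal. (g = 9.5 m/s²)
PE = mgh = 24 kg × 9.5 m/s² × 12 m = 2736 J = 0.6539 kcal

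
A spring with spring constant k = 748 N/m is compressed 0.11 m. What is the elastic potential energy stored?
PE = ½kx² = ½×748×0.11² = 4.525 J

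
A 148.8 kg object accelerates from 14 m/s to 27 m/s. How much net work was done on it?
W_net = ΔKE = ½m(v₂² − v₁²) = ½×148.8×(27² − 14²) = 39655.2 J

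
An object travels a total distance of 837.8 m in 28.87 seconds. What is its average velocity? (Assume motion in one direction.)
v_avg = Δd / Δt = 837.8 / 28.87 = 29.02 m/s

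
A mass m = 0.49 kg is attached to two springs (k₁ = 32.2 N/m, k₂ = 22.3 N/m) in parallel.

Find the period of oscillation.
k_eq = k₁+k₂ = 54.5 N/m
T = 2π√(m/k_eq) = 2π√(0.49/54.5) = 0.5958 s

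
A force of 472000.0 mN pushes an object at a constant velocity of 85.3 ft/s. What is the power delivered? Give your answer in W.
P = Fv = 472 N × 26 m/s = 1.227e+04 W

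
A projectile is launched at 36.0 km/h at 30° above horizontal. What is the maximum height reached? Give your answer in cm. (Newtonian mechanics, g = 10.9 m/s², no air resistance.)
H = v₀²sin²(θ)/(2g) (with unit conversion) = 114.7 cm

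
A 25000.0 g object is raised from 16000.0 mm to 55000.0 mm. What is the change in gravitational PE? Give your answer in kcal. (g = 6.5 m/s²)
ΔPE = mg(h₂ − h₁) = 25 kg × 6.5 m/s² × (55 − 16) m = 6338 J = 1.515 kcal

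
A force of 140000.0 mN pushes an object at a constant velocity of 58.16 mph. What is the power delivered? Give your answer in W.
P = Fv = 140 N × 26 m/s = 3640 W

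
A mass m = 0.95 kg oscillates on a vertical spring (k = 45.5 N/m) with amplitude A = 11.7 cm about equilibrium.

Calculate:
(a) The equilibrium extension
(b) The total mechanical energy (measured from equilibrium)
x_eq = mg/k = 0.95×9.81/45.5 = 0.2048 m = 20.48 cm
E = ½kA² = ½×45.5×(0.117)² = 0.3114 J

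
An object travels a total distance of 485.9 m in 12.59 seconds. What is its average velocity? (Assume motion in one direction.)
v_avg = Δd / Δt = 485.9 / 12.59 = 38.59 m/s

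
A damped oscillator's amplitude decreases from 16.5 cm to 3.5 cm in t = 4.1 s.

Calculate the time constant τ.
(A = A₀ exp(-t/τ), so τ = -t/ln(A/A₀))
A/A₀ = 3.5/16.5 = 0.2121; ln(A/A₀) = -1.551
τ = −t/ln(A/A₀) = −4.1/-1.551 = 2.644 s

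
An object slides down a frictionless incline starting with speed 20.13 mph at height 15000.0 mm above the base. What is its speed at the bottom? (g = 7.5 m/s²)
½mv₀² + mgh = ½mv² → v = √(v₀² + 2gh) = √(8.999² + 2×7.5×15) = 17.49 m/s = 39.13 mph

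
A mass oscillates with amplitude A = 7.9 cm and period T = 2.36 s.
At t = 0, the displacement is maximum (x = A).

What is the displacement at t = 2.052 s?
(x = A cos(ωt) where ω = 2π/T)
ω = 2π/T = 2π/2.36 = 2.662 rad/s
x = A cos(ωt) = 7.9×cos(2.662×2.052) = 5.389 cm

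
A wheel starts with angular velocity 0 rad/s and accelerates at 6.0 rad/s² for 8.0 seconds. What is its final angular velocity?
ω = ω₀ + αt = 0 + 6.0 × 8.0 = 48.0 rad/s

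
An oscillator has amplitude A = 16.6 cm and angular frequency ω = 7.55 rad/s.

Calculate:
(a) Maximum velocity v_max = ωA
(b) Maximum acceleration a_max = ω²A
v_max = ωA = 7.55×0.166 = 1.253 m/s
a_max = ω²A = 7.55²×0.166 = 9.462 m/s²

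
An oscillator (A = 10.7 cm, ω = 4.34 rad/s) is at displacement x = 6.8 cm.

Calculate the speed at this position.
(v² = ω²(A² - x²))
v = ω√(A² − x²) = 4.34×√(0.107² − 0.068²) = 0.3585 m/s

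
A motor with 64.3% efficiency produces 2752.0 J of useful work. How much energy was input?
W_in = W_out/η = 2752.0/0.643 = 4279.9 J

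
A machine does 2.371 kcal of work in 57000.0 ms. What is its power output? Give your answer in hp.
P = W/t = 9920 J / 57 s = 174 W = 0.2334 hp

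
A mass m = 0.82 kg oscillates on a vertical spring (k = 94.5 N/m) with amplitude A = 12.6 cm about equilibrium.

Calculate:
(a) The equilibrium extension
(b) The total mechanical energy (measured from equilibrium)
x_eq = mg/k = 0.82×9.81/94.5 = 0.08512 m = 8.512 cm
E = ½kA² = ½×94.5×(0.126)² = 0.7501 J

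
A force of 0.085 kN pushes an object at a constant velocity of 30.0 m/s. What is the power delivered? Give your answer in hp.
P = Fv = 85 N × 30 m/s = 2550 W = 3.42 hp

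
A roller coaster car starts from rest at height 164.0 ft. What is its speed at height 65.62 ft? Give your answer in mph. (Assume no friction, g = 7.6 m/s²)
mgh₁ = ½mv₂² + mgh₂ → v₂ = √(2g(h₁−h₂)) = √(2×7.6×(49.99−20)) = 21.35 m/s = 47.76 mph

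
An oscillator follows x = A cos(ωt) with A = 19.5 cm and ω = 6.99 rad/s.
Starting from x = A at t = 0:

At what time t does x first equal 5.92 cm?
cos(ωt) = x/A = 5.92/19.5 = 0.3036
ωt = arccos(0.3036) = 1.262 rad
t = 1.262/6.99 = 0.1806 s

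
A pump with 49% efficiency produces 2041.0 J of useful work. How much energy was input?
W_in = W_out/η = 2041.0/0.49 = 4165.3 J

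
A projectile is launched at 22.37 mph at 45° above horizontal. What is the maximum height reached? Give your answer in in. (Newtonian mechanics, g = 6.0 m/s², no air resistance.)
H = v₀²sin²(θ)/(2g) (with unit conversion) = 164.1 in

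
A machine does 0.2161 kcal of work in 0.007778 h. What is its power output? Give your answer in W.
P = W/t = 904.2 J / 28 s = 32.29 W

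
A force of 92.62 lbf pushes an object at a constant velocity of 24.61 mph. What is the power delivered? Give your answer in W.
P = Fv = 412 N × 11 m/s = 4533 W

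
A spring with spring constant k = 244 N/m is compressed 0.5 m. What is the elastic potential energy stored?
PE = ½kx² = ½×244×0.5² = 30.5 J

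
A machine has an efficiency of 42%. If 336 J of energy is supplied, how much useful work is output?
W_out = η × W_in = 0.42 × 336 = 141.12 J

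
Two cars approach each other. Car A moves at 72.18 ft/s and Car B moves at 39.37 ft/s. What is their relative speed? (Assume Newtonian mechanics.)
v_rel = v_A + v_B = 72.18 + 39.37 = 111.6 ft/s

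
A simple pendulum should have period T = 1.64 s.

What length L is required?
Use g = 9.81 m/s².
T = 2π√(L/g) → L = g(T/2π)² = 9.81×(1.64/2π)² = 0.6683 m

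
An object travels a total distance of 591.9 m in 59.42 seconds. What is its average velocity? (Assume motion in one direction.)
v_avg = Δd / Δt = 591.9 / 59.42 = 9.96 m/s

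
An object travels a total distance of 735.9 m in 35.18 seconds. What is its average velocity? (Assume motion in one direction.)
v_avg = Δd / Δt = 735.9 / 35.18 = 20.92 m/s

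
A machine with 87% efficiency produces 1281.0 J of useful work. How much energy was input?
W_in = W_out/η = 1281.0/0.87 = 1472.4 J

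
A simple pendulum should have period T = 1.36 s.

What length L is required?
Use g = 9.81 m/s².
T = 2π√(L/g) → L = g(T/2π)² = 9.81×(1.36/2π)² = 0.4596 m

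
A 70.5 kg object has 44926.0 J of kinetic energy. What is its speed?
KE = ½mv² → v = √(2KE/m) = √(2×44926.0/70.5) = 35.7 m/s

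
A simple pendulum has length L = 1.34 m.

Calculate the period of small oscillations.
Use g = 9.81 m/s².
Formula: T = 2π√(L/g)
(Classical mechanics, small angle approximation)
T = 2π√(L/g) = 2π√(1.34/9.81) = 2.322 s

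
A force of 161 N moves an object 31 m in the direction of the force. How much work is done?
W = Fd = 161×31 = 4991.0 J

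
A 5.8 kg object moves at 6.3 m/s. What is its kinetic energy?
KE = ½mv² = ½×5.8×6.3² = 115.101 J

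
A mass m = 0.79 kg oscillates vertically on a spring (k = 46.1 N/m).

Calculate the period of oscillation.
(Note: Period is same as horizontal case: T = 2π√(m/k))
T = 2π√(m/k) = 2π√(0.79/46.1) = 0.8225 s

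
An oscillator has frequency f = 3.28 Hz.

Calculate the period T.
T = 1/f = 1/3.28 = 0.3049 s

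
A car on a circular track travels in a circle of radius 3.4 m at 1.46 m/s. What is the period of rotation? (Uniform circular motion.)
T = 2πr/v = 2π×3.4/1.46 = 14.63 s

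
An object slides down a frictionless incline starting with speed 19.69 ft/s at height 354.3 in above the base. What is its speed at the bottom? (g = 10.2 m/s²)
½mv₀² + mgh = ½mv² → v = √(v₀² + 2gh) = √(6.002² + 2×10.2×8.999) = 14.82 m/s = 48.62 ft/s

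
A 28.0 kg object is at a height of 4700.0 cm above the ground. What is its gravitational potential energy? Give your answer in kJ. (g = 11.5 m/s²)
PE = mgh = 28 kg × 11.5 m/s² × 47 m = 1.513e+04 J = 15.13 kJ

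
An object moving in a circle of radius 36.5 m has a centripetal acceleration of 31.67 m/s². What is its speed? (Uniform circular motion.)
v = √(a_c × r) = √(31.67 × 36.5) = 34.0 m/s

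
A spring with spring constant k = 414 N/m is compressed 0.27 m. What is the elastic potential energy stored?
PE = ½kx² = ½×414×0.27² = 15.09 J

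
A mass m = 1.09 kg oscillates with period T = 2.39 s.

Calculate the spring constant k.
T = 2π√(m/k) → k = m(2π/T)² = 1.09×(2π/2.39)² = 7.533 N/m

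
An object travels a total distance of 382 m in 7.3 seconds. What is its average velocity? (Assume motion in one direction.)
v_avg = Δd / Δt = 382 / 7.3 = 52.33 m/s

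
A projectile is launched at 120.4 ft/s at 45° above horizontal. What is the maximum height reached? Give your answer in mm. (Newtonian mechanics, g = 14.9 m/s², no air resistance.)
H = v₀²sin²(θ)/(2g) (with unit conversion) = 22600.0 mm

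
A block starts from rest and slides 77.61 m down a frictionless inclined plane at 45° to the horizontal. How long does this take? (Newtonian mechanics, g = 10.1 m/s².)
a = g sin(θ) = 10.1 × sin(45°) = 7.14 m/s²
t = √(2d/a) = √(2 × 77.61 / 7.14) = 4.66 s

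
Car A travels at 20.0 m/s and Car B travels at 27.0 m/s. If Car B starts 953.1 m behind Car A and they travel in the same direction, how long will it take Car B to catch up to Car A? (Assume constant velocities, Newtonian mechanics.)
Relative speed: v_rel = 27.0 - 20.0 = 7 m/s
Time to catch: t = d₀/v_rel = 953.1/7 = 136.16 s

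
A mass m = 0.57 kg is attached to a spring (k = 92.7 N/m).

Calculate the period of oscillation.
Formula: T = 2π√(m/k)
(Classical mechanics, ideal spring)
T = 2π√(m/k) = 2π√(0.57/92.7) = 0.4927 s; f = 1/T = 2.03 Hz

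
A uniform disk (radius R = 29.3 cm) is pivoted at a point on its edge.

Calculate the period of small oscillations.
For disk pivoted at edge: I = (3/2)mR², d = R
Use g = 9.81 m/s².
I/m = (3/2)R² = 0.1288 m²; d = R = 0.293 m
T = 2π√((3/2)R²/(gR)) = 2π√(3R/(2g)) = 1.33 s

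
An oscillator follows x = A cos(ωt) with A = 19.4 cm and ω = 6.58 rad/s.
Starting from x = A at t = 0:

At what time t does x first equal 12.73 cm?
cos(ωt) = x/A = 12.73/19.4 = 0.6562
ωt = arccos(0.6562) = 0.855 rad
t = 0.855/6.58 = 0.1299 s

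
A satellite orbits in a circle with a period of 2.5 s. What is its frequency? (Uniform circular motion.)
f = 1/T = 1/2.5 = 0.4 Hz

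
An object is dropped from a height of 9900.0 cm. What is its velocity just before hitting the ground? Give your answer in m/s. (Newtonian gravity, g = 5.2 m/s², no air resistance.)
v = √(2gh) (with unit conversion) = 32.09 m/s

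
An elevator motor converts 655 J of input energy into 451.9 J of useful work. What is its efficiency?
η = W_out/W_in = 451.9/655 = 0.6899 = 68.99%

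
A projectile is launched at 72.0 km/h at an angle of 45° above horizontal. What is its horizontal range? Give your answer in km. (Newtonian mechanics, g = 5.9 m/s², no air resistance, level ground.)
R = v₀² sin(2θ) / g (with unit conversion) = 0.0678 km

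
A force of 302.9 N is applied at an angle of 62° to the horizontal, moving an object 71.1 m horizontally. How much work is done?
W = Fd cosθ = 302.9×71.1×cos(62°) = 10111.0 J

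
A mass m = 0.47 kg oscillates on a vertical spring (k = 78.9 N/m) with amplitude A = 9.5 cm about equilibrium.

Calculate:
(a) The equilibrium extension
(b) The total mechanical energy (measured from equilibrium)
x_eq = mg/k = 0.47×9.81/78.9 = 0.05844 m = 5.844 cm
E = ½kA² = ½×78.9×(0.095)² = 0.356 J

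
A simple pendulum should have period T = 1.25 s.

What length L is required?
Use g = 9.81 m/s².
T = 2π√(L/g) → L = g(T/2π)² = 9.81×(1.25/2π)² = 0.3883 m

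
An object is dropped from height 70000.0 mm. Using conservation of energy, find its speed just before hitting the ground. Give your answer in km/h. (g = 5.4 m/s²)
mgh = ½mv² → v = √(2gh) = √(2×5.4×70) = 27.5 m/s = 98.98 km/h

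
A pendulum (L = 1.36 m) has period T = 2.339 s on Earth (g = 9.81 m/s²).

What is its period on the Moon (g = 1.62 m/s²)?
T = 2π√(L/g), so T_moon/T_earth = √(g_earth/g_moon)
T_moon = 2π√(1.36/1.62) = 5.757 s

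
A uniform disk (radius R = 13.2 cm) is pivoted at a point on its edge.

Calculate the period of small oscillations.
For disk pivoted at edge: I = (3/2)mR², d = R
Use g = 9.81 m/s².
I/m = (3/2)R² = 0.02614 m²; d = R = 0.132 m
T = 2π√((3/2)R²/(gR)) = 2π√(3R/(2g)) = 0.8926 s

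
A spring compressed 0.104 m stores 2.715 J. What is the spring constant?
PE = ½kx² → k = 2PE/x² = 2×2.715/0.104² = 502.0 N/m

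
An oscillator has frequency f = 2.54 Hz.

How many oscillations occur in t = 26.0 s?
n = f×t = 2.54×26.0 = 66.04 oscillations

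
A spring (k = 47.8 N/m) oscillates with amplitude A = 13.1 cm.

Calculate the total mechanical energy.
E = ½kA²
E = ½kA² = ½×47.8×(0.131)² = 0.4101 J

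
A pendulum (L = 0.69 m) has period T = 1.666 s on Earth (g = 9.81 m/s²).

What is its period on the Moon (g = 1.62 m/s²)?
T = 2π√(L/g), so T_moon/T_earth = √(g_earth/g_moon)
T_moon = 2π√(0.69/1.62) = 4.101 s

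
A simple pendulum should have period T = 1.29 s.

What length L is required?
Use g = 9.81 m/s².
T = 2π√(L/g) → L = g(T/2π)² = 9.81×(1.29/2π)² = 0.4135 m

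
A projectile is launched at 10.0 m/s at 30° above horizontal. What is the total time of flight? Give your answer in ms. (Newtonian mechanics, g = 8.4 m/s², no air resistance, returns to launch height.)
T = 2v₀sin(θ)/g (with unit conversion) = 1190.0 ms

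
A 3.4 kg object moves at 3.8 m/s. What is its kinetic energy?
KE = ½mv² = ½×3.4×3.8² = 24.548 J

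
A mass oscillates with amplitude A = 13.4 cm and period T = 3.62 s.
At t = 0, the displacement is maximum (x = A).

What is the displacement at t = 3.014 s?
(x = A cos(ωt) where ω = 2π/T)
ω = 2π/T = 2π/3.62 = 1.736 rad/s
x = A cos(ωt) = 13.4×cos(1.736×3.014) = 6.646 cm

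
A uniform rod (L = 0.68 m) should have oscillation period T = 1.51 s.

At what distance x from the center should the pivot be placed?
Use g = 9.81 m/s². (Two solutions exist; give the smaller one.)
T = 2π√((L²/12 + x²)/(gx)). Let c = T²g/(4π²) = 0.5666.
x² − cx + L²/12 = 0 → x = (c − √(c² − L²/3))/2 = 0.07904 m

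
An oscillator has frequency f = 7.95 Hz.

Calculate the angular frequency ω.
ω = 2πf = 2π×7.95 = 49.95 rad/s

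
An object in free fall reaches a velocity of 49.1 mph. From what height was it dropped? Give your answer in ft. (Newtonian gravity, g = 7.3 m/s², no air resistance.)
h = v²/(2g) (with unit conversion) = 108.3 ft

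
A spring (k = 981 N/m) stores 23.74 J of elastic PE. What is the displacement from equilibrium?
PE = ½kx² → x = √(2PE/k) = √(2×23.74/981) = 0.22 m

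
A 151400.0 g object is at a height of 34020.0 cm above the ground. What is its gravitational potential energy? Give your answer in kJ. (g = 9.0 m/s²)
PE = mgh = 151.4 kg × 9.0 m/s² × 340.2 m = 4.636e+05 J = 463.6 kJ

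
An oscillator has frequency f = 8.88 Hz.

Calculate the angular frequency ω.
ω = 2πf = 2π×8.88 = 55.79 rad/s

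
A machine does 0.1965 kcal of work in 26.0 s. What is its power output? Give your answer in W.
P = W/t = 822.2 J / 26 s = 31.62 W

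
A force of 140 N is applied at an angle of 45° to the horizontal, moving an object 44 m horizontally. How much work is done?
W = Fd cosθ = 140×44×cos(45°) = 4355.8 J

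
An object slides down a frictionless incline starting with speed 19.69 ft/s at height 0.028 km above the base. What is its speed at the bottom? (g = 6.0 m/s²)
½mv₀² + mgh = ½mv² → v = √(v₀² + 2gh) = √(6.002² + 2×6.0×28) = 19.29 m/s = 63.28 ft/s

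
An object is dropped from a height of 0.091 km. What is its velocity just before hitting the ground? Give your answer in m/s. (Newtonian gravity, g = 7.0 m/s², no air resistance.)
v = √(2gh) (with unit conversion) = 35.69 m/s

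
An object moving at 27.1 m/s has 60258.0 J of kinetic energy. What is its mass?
KE = ½mv² → m = 2KE/v² = 2×60258.0/27.1² = 164.1 kg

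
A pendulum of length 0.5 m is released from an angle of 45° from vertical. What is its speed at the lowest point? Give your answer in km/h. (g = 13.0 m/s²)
h = L(1 − cosθ) = 0.5×(1 − cos45°) = 0.1464 m
v = √(2gh) = √(2×13.0×0.1464) = 1.951 m/s = 7.025 km/h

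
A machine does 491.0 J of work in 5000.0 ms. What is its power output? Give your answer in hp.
P = W/t = 491 J / 5 s = 98.2 W = 0.1317 hp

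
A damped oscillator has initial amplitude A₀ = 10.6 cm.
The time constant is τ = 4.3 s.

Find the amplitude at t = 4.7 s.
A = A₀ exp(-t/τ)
A = A₀ exp(−t/τ) = 10.6×exp(−4.7/4.3) = 3.553 cm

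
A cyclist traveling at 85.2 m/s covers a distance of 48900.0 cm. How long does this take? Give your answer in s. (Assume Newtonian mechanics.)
t = d/v (with unit conversion) = 5.739 s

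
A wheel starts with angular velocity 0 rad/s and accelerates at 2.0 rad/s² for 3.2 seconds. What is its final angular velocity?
ω = ω₀ + αt = 0 + 2.0 × 3.2 = 6.4 rad/s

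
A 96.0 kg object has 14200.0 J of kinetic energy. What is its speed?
KE = ½mv² → v = √(2KE/m) = √(2×14200.0/96.0) = 17.2 m/s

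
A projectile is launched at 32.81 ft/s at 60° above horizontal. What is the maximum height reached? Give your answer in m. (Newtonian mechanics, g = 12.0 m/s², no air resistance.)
H = v₀²sin²(θ)/(2g) (with unit conversion) = 3.125 m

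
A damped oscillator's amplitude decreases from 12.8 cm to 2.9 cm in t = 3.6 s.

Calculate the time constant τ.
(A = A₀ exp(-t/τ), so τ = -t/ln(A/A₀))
A/A₀ = 2.9/12.8 = 0.2266; ln(A/A₀) = -1.485
τ = −t/ln(A/A₀) = −3.6/-1.485 = 2.425 s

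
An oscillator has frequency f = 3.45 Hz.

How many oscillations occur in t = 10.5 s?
n = f×t = 3.45×10.5 = 36.23 oscillations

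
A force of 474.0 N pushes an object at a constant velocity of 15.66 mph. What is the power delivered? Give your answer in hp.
P = Fv = 474 N × 7.001 m/s = 3318 W = 4.45 hp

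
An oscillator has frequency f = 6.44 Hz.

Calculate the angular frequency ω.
ω = 2πf = 2π×6.44 = 40.46 rad/s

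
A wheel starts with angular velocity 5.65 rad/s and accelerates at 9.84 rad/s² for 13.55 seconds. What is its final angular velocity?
ω = ω₀ + αt = 5.65 + 9.84 × 13.55 = 138.98 rad/s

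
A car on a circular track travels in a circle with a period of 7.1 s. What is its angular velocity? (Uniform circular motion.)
ω = 2π/T = 2π/7.1 = 0.885 rad/s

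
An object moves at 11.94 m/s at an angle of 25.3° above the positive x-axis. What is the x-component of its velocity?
vₓ = v cos(θ) = 11.94 × cos(25.3°) = 10.79 m/s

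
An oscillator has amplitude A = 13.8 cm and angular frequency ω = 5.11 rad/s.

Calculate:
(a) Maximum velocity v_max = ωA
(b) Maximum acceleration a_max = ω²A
v_max = ωA = 5.11×0.138 = 0.7052 m/s
a_max = ω²A = 5.11²×0.138 = 3.603 m/s²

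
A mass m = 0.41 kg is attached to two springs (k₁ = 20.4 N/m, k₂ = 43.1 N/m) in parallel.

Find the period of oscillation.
k_eq = k₁+k₂ = 63.5 N/m
T = 2π√(m/k_eq) = 2π√(0.41/63.5) = 0.5049 s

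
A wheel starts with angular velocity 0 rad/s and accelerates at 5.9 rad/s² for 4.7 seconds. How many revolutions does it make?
θ = ω₀t + ½αt² = 0×4.7 + ½×5.9×4.7² = 65.17 rad
Revolutions = θ/(2π) = 65.17/(2π) = 10.37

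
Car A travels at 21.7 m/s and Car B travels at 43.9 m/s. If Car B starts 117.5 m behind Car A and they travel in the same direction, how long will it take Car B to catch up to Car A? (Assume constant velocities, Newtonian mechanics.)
Relative speed: v_rel = 43.9 - 21.7 = 22.2 m/s
Time to catch: t = d₀/v_rel = 117.5/22.2 = 5.29 s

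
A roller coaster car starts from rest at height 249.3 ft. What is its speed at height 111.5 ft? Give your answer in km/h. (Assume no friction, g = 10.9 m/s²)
mgh₁ = ½mv₂² + mgh₂ → v₂ = √(2g(h₁−h₂)) = √(2×10.9×(75.99−33.99)) = 30.26 m/s = 108.9 km/h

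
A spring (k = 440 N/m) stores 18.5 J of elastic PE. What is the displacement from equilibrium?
PE = ½kx² → x = √(2PE/k) = √(2×18.5/440) = 0.29 m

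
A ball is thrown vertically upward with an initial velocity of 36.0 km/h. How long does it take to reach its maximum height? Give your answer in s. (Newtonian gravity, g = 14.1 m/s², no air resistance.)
t_up = v₀/g (with unit conversion) = 0.7092 s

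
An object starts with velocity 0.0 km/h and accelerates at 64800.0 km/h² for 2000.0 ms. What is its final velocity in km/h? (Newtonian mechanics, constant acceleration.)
v = v₀ + at (with unit conversion) = 36.0 km/h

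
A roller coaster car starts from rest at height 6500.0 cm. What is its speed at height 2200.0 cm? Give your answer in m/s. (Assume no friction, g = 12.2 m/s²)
mgh₁ = ½mv₂² + mgh₂ → v₂ = √(2g(h₁−h₂)) = √(2×12.2×(65−22)) = 32.39 m/s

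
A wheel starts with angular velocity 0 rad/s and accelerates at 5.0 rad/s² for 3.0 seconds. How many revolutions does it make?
θ = ω₀t + ½αt² = 0×3.0 + ½×5.0×3.0² = 22.5 rad
Revolutions = θ/(2π) = 22.5/(2π) = 3.58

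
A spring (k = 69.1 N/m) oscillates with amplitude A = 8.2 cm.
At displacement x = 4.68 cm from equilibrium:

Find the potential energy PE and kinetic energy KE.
E_total = ½kA² = ½×69.1×(0.082)² = 0.2323 J
PE = ½kx² = ½×69.1×(0.0468)² = 0.07567 J
KE = E_total − PE = 0.1566 J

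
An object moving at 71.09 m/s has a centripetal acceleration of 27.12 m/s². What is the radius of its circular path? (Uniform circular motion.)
r = v²/a_c = 71.09²/27.12 = 186.35 m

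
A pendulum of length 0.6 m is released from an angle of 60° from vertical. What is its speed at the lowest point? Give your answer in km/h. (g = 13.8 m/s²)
h = L(1 − cosθ) = 0.6×(1 − cos60°) = 0.3 m
v = √(2gh) = √(2×13.8×0.3) = 2.877 m/s = 10.36 km/h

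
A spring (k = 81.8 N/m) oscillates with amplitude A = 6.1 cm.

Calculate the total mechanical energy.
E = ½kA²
E = ½kA² = ½×81.8×(0.061)² = 0.1522 J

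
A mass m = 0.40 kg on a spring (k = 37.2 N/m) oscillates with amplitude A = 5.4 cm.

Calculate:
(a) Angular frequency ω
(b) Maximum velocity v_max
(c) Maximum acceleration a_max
ω = √(k/m) = √(37.2/0.4) = 9.644 rad/s
v_max = ωA = 9.644×0.054 = 0.5208 m/s
a_max = ω²A = 9.644²×0.054 = 5.022 m/s²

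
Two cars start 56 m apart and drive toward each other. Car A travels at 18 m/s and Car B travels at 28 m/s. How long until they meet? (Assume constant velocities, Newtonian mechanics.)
Combined speed: v_combined = 18 + 28 = 46 m/s
Time to meet: t = d/46 = 56/46 = 1.22 s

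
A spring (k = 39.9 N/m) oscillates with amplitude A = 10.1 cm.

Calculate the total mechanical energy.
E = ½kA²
E = ½kA² = ½×39.9×(0.101)² = 0.2035 J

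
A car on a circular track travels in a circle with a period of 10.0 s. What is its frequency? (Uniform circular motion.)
f = 1/T = 1/10.0 = 0.1 Hz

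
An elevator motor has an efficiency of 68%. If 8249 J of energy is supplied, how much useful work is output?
W_out = η × W_in = 0.68 × 8249 = 5609.3 J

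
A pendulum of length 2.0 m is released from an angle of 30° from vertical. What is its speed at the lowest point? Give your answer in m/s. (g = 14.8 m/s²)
h = L(1 − cosθ) = 2.0×(1 − cos30°) = 0.2679 m
v = √(2gh) = √(2×14.8×0.2679) = 2.816 m/s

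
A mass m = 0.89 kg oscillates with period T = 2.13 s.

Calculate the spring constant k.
T = 2π√(m/k) → k = m(2π/T)² = 0.89×(2π/2.13)² = 7.744 N/m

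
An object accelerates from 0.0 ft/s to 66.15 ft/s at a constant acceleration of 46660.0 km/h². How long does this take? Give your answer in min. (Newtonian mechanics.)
t = (v - v₀)/a (with unit conversion) = 0.09334 min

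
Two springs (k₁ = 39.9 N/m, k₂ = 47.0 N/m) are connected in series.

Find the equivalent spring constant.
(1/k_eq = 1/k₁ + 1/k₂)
1/k_eq = 1/39.9 + 1/47.0 = 0.046339; k_eq = 21.58 N/m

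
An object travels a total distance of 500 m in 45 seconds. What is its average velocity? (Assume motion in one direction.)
v_avg = Δd / Δt = 500 / 45 = 11.11 m/s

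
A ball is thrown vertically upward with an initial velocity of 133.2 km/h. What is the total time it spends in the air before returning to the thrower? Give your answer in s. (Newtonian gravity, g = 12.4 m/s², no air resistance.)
t_total = 2v₀/g (with unit conversion) = 5.968 s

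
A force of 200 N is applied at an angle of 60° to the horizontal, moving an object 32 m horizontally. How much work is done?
W = Fd cosθ = 200×32×cos(60°) = 3200.0 J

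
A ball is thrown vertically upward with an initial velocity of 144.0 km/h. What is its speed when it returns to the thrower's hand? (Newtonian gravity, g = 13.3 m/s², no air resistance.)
By conservation of energy, the ball returns at the same speed = 144.0 km/h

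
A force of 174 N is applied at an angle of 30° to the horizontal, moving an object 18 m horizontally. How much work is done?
W = Fd cosθ = 174×18×cos(30°) = 2712.4 J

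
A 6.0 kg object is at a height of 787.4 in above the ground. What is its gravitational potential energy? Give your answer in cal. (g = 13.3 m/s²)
PE = mgh = 6 kg × 13.3 m/s² × 20 m = 1596 J = 381.5 cal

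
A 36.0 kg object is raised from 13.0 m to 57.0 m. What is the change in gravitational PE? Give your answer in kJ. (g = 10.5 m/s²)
ΔPE = mg(h₂ − h₁) = 36 kg × 10.5 m/s² × (57 − 13) m = 1.663e+04 J = 16.63 kJ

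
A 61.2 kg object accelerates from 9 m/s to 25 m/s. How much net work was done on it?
W_net = ΔKE = ½m(v₂² − v₁²) = ½×61.2×(25² − 9²) = 16646.4 J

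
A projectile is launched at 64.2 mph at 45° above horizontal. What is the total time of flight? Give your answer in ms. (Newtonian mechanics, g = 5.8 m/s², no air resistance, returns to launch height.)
T = 2v₀sin(θ)/g (with unit conversion) = 6998.0 ms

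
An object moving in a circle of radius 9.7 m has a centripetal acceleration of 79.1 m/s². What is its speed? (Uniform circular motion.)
v = √(a_c × r) = √(79.1 × 9.7) = 27.7 m/s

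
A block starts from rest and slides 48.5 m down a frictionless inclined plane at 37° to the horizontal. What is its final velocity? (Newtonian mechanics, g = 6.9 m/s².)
a = g sin(θ) = 6.9 × sin(37°) = 4.15 m/s²
v = √(2ad) = √(2 × 4.15 × 48.5) = 20.07 m/s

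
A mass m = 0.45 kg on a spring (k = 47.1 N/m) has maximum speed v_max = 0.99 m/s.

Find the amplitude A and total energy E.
½mv²_max = ½kA² → A = v_max√(m/k) = 0.99×√(0.45/47.1) = 0.09677 m = 9.677 cm
E = ½mv²_max = ½×0.45×0.99² = 0.2205 J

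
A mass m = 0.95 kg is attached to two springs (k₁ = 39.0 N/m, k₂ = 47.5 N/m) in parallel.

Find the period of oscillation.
k_eq = k₁+k₂ = 86.5 N/m
T = 2π√(m/k_eq) = 2π√(0.95/86.5) = 0.6585 s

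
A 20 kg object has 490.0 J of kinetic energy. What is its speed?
KE = ½mv² → v = √(2KE/m) = √(2×490.0/20) = 7.0 m/s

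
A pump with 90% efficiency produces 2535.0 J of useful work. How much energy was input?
W_in = W_out/η = 2535.0/0.9 = 2816.7 J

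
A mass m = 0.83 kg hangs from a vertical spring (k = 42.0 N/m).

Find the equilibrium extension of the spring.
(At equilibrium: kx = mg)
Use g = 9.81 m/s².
x_eq = mg/k = 0.83×9.81/42.0 = 0.1939 m = 19.39 cm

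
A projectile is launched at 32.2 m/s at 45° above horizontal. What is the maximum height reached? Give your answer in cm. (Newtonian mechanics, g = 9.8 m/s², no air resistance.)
H = v₀²sin²(θ)/(2g) (with unit conversion) = 2645.0 cm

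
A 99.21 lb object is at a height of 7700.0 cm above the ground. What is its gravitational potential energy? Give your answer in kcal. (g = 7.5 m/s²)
PE = mgh = 45 kg × 7.5 m/s² × 77 m = 2.599e+04 J = 6.211 kcal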